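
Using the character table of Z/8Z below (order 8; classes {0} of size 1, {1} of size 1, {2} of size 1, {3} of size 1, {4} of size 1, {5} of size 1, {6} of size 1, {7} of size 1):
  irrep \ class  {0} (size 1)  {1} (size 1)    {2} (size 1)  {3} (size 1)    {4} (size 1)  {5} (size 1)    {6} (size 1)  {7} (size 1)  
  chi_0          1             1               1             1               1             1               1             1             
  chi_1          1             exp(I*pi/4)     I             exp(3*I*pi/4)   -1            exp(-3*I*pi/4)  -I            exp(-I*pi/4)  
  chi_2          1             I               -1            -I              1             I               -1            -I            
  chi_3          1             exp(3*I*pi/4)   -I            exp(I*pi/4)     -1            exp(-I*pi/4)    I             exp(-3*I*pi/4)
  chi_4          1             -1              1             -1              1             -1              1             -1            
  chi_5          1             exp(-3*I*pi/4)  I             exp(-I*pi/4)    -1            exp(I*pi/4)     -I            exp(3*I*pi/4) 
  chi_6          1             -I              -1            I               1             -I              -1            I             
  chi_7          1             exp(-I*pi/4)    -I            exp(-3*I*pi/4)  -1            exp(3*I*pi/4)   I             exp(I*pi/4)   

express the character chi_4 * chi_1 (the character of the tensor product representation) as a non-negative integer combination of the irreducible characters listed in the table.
chi_4 tensor chi_1 = chi_5 (all other irreducibles have multiplicity 0).

Argument: The character of a tensor product is the pointwise product (chi_4 * chi_1)(C) = chi_4(C) * chi_1(C):
  {0}: (1)*(1), {1}: (-1)*(exp(I*pi/4)), {2}: (1)*(I), {3}: (-1)*(exp(3*I*pi/4)), {4}: (1)*(-1), {5}: (-1)*(exp(-3*I*pi/4)), {6}: (1)*(-I), {7}: (-1)*(exp(-I*pi/4))
so (chi_4 * chi_1) takes values
  {0} -> 1, {1} -> -exp(I*pi/4), {2} -> I, {3} -> -exp(3*I*pi/4), {4} -> -1, {5} -> -exp(-3*I*pi/4), {6} -> -I, {7} -> -exp(-I*pi/4).
Now take the inner product of this character with each irreducible chi from the table, <chi_4*chi_1, chi> = (1/8) sum_C |C| (chi_4*chi_1)(C) conj(chi(C)):
  <chi_4*chi_1, chi_0> = (1/8)[1*(1)*conj(1) + 1*(-exp(I*pi/4))*conj(1) + 1*(I)*conj(1) + 1*(-exp(3*I*pi/4))*conj(1) + 1*(-1)*conj(1) + 1*(-exp(-3*I*pi/4))*conj(1) + 1*(-I)*conj(1) + 1*(-exp(-I*pi/4))*conj(1)]
      = (1/8)[(1) + (-exp(I*pi/4)) + (I) + (-exp(3*I*pi/4)) + (-1) + (-exp(-3*I*pi/4)) + (-I) + (-exp(-I*pi/4))] = 0/8 = 0
  <chi_4*chi_1, chi_1> = (1/8)[1*(1)*conj(1) + 1*(-exp(I*pi/4))*conj(exp(I*pi/4)) + 1*(I)*conj(I) + 1*(-exp(3*I*pi/4))*conj(exp(3*I*pi/4)) + 1*(-1)*conj(-1) + 1*(-exp(-3*I*pi/4))*conj(exp(-3*I*pi/4)) + 1*(-I)*conj(-I) + 1*(-exp(-I*pi/4))*conj(exp(-I*pi/4))]
      = (1/8)[(1) + (-1) + (1) + (-1) + (1) + (-1) + (1) + (-1)] = 0/8 = 0
  <chi_4*chi_1, chi_2> = (1/8)[1*(1)*conj(1) + 1*(-exp(I*pi/4))*conj(I) + 1*(I)*conj(-1) + 1*(-exp(3*I*pi/4))*conj(-I) + 1*(-1)*conj(1) + 1*(-exp(-3*I*pi/4))*conj(I) + 1*(-I)*conj(-1) + 1*(-exp(-I*pi/4))*conj(-I)]
      = (1/8)[(1) + (exp(3*I*pi/4)) + (-I) + (-exp(-3*I*pi/4)) + (-1) + (exp(-I*pi/4)) + (I) + (-exp(I*pi/4))] = 0/8 = 0
  <chi_4*chi_1, chi_3> = (1/8)[1*(1)*conj(1) + 1*(-exp(I*pi/4))*conj(exp(3*I*pi/4)) + 1*(I)*conj(-I) + 1*(-exp(3*I*pi/4))*conj(exp(I*pi/4)) + 1*(-1)*conj(-1) + 1*(-exp(-3*I*pi/4))*conj(exp(-I*pi/4)) + 1*(-I)*conj(I) + 1*(-exp(-I*pi/4))*conj(exp(-3*I*pi/4))]
      = (1/8)[(1) + (I) + (-1) + (-I) + (1) + (I) + (-1) + (-I)] = 0/8 = 0
  <chi_4*chi_1, chi_4> = (1/8)[1*(1)*conj(1) + 1*(-exp(I*pi/4))*conj(-1) + 1*(I)*conj(1) + 1*(-exp(3*I*pi/4))*conj(-1) + 1*(-1)*conj(1) + 1*(-exp(-3*I*pi/4))*conj(-1) + 1*(-I)*conj(1) + 1*(-exp(-I*pi/4))*conj(-1)]
      = (1/8)[(1) + (exp(I*pi/4)) + (I) + (exp(3*I*pi/4)) + (-1) + (exp(-3*I*pi/4)) + (-I) + (exp(-I*pi/4))] = 0/8 = 0
  <chi_4*chi_1, chi_5> = (1/8)[1*(1)*conj(1) + 1*(-exp(I*pi/4))*conj(exp(-3*I*pi/4)) + 1*(I)*conj(I) + 1*(-exp(3*I*pi/4))*conj(exp(-I*pi/4)) + 1*(-1)*conj(-1) + 1*(-exp(-3*I*pi/4))*conj(exp(I*pi/4)) + 1*(-I)*conj(-I) + 1*(-exp(-I*pi/4))*conj(exp(3*I*pi/4))]
      = (1/8)[(1) + (1) + (1) + (1) + (1) + (1) + (1) + (1)] = 8/8 = 1
  <chi_4*chi_1, chi_6> = (1/8)[1*(1)*conj(1) + 1*(-exp(I*pi/4))*conj(-I) + 1*(I)*conj(-1) + 1*(-exp(3*I*pi/4))*conj(I) + 1*(-1)*conj(1) + 1*(-exp(-3*I*pi/4))*conj(-I) + 1*(-I)*conj(-1) + 1*(-exp(-I*pi/4))*conj(I)]
      = (1/8)[(1) + (-exp(3*I*pi/4)) + (-I) + (exp(-3*I*pi/4)) + (-1) + (-exp(-I*pi/4)) + (I) + (exp(I*pi/4))] = 0/8 = 0
  <chi_4*chi_1, chi_7> = (1/8)[1*(1)*conj(1) + 1*(-exp(I*pi/4))*conj(exp(-I*pi/4)) + 1*(I)*conj(-I) + 1*(-exp(3*I*pi/4))*conj(exp(-3*I*pi/4)) + 1*(-1)*conj(-1) + 1*(-exp(-3*I*pi/4))*conj(exp(3*I*pi/4)) + 1*(-I)*conj(I) + 1*(-exp(-I*pi/4))*conj(exp(I*pi/4))]
      = (1/8)[(1) + (-I) + (-1) + (I) + (1) + (-I) + (-1) + (I)] = 0/8 = 0
(Exp terms are combined using exp(i*s)*conj(exp(i*t)) = exp(i*(s-t)), and sums of them are collapsed using the identity that for every m > 1 the m distinct m-th roots of unity sum to 0, e.g. 1 + exp(2*I*pi/3) + exp(-2*I*pi/3) = 0.)
Hence the multiplicities are chi_5: 1. Dimension check: dim(chi_4)*dim(chi_1) = 1*1 = 1 and sum (mult * dim) = 1*1 = 1.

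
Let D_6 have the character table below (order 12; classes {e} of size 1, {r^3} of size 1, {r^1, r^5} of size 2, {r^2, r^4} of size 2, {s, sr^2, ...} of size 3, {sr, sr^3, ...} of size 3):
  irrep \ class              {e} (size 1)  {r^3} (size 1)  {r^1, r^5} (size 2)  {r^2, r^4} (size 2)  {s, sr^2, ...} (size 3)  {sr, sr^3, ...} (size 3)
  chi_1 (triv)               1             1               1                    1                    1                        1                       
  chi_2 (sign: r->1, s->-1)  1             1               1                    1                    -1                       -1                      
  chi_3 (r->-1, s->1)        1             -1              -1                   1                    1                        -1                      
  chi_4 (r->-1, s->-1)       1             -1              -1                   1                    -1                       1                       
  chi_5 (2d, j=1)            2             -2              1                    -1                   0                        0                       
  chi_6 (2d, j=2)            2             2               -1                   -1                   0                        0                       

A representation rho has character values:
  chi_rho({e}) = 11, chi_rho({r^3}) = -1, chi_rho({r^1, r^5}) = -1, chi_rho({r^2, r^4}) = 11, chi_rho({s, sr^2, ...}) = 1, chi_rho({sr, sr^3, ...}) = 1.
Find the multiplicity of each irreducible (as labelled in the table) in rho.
Multiplicities: chi_1: 3, chi_2: 2, chi_3: 3, chi_4: 3, chi_5: 0, chi_6: 0.

Details: Use <chi_rho, chi> = (1/|G|) sum_C |C| * chi_rho(C) * conj(chi(C)) with |G| = 12 for each irreducible chi in the table:
  <chi_rho, chi_1> = (1/12)[1*(11)*conj(1) + 1*(-1)*conj(1) + 2*(-1)*conj(1) + 2*(11)*conj(1) + 3*(1)*conj(1) + 3*(1)*conj(1)]
      = (1/12)[(11) + (-1) + (-2) + (22) + (3) + (3)] = 36/12 = 3
  <chi_rho, chi_2> = (1/12)[1*(11)*conj(1) + 1*(-1)*conj(1) + 2*(-1)*conj(1) + 2*(11)*conj(1) + 3*(1)*conj(-1) + 3*(1)*conj(-1)]
      = (1/12)[(11) + (-1) + (-2) + (22) + (-3) + (-3)] = 24/12 = 2
  <chi_rho, chi_3> = (1/12)[1*(11)*conj(1) + 1*(-1)*conj(-1) + 2*(-1)*conj(-1) + 2*(11)*conj(1) + 3*(1)*conj(1) + 3*(1)*conj(-1)]
      = (1/12)[(11) + (1) + (2) + (22) + (3) + (-3)] = 36/12 = 3
  <chi_rho, chi_4> = (1/12)[1*(11)*conj(1) + 1*(-1)*conj(-1) + 2*(-1)*conj(-1) + 2*(11)*conj(1) + 3*(1)*conj(-1) + 3*(1)*conj(1)]
      = (1/12)[(11) + (1) + (2) + (22) + (-3) + (3)] = 36/12 = 3
  <chi_rho, chi_5> = (1/12)[1*(11)*conj(2) + 1*(-1)*conj(-2) + 2*(-1)*conj(1) + 2*(11)*conj(-1) + 3*(1)*conj(0) + 3*(1)*conj(0)]
      = (1/12)[(22) + (2) + (-2) + (-22) + (0) + (0)] = 0/12 = 0
  <chi_rho, chi_6> = (1/12)[1*(11)*conj(2) + 1*(-1)*conj(2) + 2*(-1)*conj(-1) + 2*(11)*conj(-1) + 3*(1)*conj(0) + 3*(1)*conj(0)]
      = (1/12)[(22) + (-2) + (2) + (-22) + (0) + (0)] = 0/12 = 0
Dimension check: dim(rho) = sum (mult * dim) = 3*1 + 2*1 + 3*1 + 3*1 + 0*2 + 0*2 = 11 = chi_rho(e) = 11.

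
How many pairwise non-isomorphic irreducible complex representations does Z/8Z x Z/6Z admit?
48

Reasoning: The number of irreducible complex representations of a finite group equals its number of conjugacy classes. Z/8Z x Z/6Z is abelian of order 48, so every element is its own conjugacy class: 48 classes, so Z/8Z x Z/6Z (order 48) has exactly 48 irreducible complex representations.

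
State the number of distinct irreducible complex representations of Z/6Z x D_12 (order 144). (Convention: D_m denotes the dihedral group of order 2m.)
54

Working: The number of irreducible complex representations of a finite group equals its number of conjugacy classes. For a direct product, #classes(G x H) = #classes(G) * #classes(H). Z/6Z has 6 classes (abelian), D_12 has 9 classes, so 6 * 9 = 54, so Z/6Z x D_12 (order 144) has exactly 54 irreducible complex representations.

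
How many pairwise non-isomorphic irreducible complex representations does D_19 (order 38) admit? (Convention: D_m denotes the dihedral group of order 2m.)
11

Explanation: The number of irreducible complex representations of a finite group equals its number of conjugacy classes. D_19 has 11 conjugacy classes ((n+3)/2 for n odd), so D_19 (order 38) has exactly 11 irreducible complex representations.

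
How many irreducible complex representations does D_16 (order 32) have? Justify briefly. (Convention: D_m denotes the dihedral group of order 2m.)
11

Derivation: The number of irreducible complex representations of a finite group equals its number of conjugacy classes. D_16 has 11 conjugacy classes (n/2 + 3 for n even), so D_16 (order 32) has exactly 11 irreducible complex representations.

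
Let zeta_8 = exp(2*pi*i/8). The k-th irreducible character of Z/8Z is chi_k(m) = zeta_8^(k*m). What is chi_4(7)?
chi_4(7) = zeta_8^28 = -1

Proof sketch: chi_4(7) = zeta_8^(4*7) = zeta_8^28. Since zeta_8^8 = 1, this equals zeta_8^4 = exp(2*pi*i*4/8) = -1.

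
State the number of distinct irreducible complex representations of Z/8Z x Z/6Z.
48

Why: The number of irreducible complex representations of a finite group equals its number of conjugacy classes. Z/8Z x Z/6Z is abelian of order 48, so every element is its own conjugacy class: 48 classes, so Z/8Z x Z/6Z (order 48) has exactly 48 irreducible complex representations.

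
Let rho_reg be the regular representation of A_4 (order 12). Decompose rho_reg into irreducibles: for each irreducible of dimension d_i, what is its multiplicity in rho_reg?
Each irreducible V_i of dimension d_i appears with multiplicity d_i, i.e. rho_reg = (direct sum over all irreducibles V_i) d_i V_i. The irreducible dimensions for A_4 are 1, 1, 1, 3: 3 irreducibles of dimension 1, each with multiplicity 1; 1 irreducible of dimension 3, with multiplicity 3. Total dimension 3*1*1 + 1*3*3 = 12 = |G|.

Details: General theorem: in the regular representation of a finite group G, each irreducible appears with multiplicity equal to its dimension. Check: dim(rho_reg) = sum d_i^2 = 1 + 1 + 1 + 9 = 12 = |G|.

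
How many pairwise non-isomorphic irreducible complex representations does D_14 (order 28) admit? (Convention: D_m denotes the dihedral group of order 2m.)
10

The number of irreducible complex representations of a finite group equals its number of conjugacy classes. D_14 has 10 conjugacy classes (n/2 + 3 for n even), so D_14 (order 28) has exactly 10 irreducible complex representations.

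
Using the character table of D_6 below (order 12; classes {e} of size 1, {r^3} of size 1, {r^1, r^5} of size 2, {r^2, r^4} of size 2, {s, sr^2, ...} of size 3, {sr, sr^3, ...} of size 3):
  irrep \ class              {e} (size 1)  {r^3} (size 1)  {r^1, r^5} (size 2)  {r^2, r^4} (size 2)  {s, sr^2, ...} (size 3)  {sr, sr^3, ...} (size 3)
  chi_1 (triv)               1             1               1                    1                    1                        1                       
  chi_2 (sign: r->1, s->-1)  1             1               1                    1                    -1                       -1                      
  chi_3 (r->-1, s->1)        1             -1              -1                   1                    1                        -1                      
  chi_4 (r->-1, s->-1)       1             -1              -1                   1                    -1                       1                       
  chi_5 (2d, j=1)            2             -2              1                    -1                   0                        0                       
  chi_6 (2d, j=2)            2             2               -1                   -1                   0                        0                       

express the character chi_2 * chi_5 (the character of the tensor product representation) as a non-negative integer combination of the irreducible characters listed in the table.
chi_2 tensor chi_5 = chi_5 (all other irreducibles have multiplicity 0).

Reasoning: The character of a tensor product is the pointwise product (chi_2 * chi_5)(C) = chi_2(C) * chi_5(C):
  {e}: (1)*(2), {r^3}: (1)*(-2), {r^1, r^5}: (1)*(1), {r^2, r^4}: (1)*(-1), {s, sr^2, ...}: (-1)*(0), {sr, sr^3, ...}: (-1)*(0)
so (chi_2 * chi_5) takes values
  {e} -> 2, {r^3} -> -2, {r^1, r^5} -> 1, {r^2, r^4} -> -1, {s, sr^2, ...} -> 0, {sr, sr^3, ...} -> 0.
Now take the inner product of this character with each irreducible chi from the table, <chi_2*chi_5, chi> = (1/12) sum_C |C| (chi_2*chi_5)(C) conj(chi(C)):
  <chi_2*chi_5, chi_1> = (1/12)[1*(2)*conj(1) + 1*(-2)*conj(1) + 2*(1)*conj(1) + 2*(-1)*conj(1) + 3*(0)*conj(1) + 3*(0)*conj(1)]
      = (1/12)[(2) + (-2) + (2) + (-2) + (0) + (0)] = 0/12 = 0
  <chi_2*chi_5, chi_2> = (1/12)[1*(2)*conj(1) + 1*(-2)*conj(1) + 2*(1)*conj(1) + 2*(-1)*conj(1) + 3*(0)*conj(-1) + 3*(0)*conj(-1)]
      = (1/12)[(2) + (-2) + (2) + (-2) + (0) + (0)] = 0/12 = 0
  <chi_2*chi_5, chi_3> = (1/12)[1*(2)*conj(1) + 1*(-2)*conj(-1) + 2*(1)*conj(-1) + 2*(-1)*conj(1) + 3*(0)*conj(1) + 3*(0)*conj(-1)]
      = (1/12)[(2) + (2) + (-2) + (-2) + (0) + (0)] = 0/12 = 0
  <chi_2*chi_5, chi_4> = (1/12)[1*(2)*conj(1) + 1*(-2)*conj(-1) + 2*(1)*conj(-1) + 2*(-1)*conj(1) + 3*(0)*conj(-1) + 3*(0)*conj(1)]
      = (1/12)[(2) + (2) + (-2) + (-2) + (0) + (0)] = 0/12 = 0
  <chi_2*chi_5, chi_5> = (1/12)[1*(2)*conj(2) + 1*(-2)*conj(-2) + 2*(1)*conj(1) + 2*(-1)*conj(-1) + 3*(0)*conj(0) + 3*(0)*conj(0)]
      = (1/12)[(4) + (4) + (2) + (2) + (0) + (0)] = 12/12 = 1
  <chi_2*chi_5, chi_6> = (1/12)[1*(2)*conj(2) + 1*(-2)*conj(2) + 2*(1)*conj(-1) + 2*(-1)*conj(-1) + 3*(0)*conj(0) + 3*(0)*conj(0)]
      = (1/12)[(4) + (-4) + (-2) + (2) + (0) + (0)] = 0/12 = 0
Hence the multiplicities are chi_5: 1. Dimension check: dim(chi_2)*dim(chi_5) = 1*2 = 2 and sum (mult * dim) = 1*2 = 2.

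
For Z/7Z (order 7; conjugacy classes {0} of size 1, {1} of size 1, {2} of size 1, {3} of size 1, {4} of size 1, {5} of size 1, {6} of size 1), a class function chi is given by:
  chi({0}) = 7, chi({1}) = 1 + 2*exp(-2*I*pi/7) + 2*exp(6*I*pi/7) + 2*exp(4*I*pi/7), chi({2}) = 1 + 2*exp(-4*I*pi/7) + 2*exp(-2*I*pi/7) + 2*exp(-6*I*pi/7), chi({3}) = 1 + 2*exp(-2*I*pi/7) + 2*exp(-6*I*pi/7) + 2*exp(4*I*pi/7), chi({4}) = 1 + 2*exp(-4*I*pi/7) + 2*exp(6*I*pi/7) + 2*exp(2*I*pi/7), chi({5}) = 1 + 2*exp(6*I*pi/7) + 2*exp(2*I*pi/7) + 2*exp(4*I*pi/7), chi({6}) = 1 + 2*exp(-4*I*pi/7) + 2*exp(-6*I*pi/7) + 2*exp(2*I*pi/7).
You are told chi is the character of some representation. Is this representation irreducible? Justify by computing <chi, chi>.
Not irreducible (reducible): <chi, chi> = 13 > 1.

Derivation: <chi, chi> = (1/|G|) sum_C |C| * |chi(C)|^2 = (1/7)[1*|7|^2 + 1*|1 + 2*exp(-2*I*pi/7) + 2*exp(6*I*pi/7) + 2*exp(4*I*pi/7)|^2 + 1*|1 + 2*exp(-4*I*pi/7) + 2*exp(-2*I*pi/7) + 2*exp(-6*I*pi/7)|^2 + 1*|1 + 2*exp(-2*I*pi/7) + 2*exp(-6*I*pi/7) + 2*exp(4*I*pi/7)|^2 + 1*|1 + 2*exp(-4*I*pi/7) + 2*exp(6*I*pi/7) + 2*exp(2*I*pi/7)|^2 + 1*|1 + 2*exp(6*I*pi/7) + 2*exp(2*I*pi/7) + 2*exp(4*I*pi/7)|^2 + 1*|1 + 2*exp(-4*I*pi/7) + 2*exp(-6*I*pi/7) + 2*exp(2*I*pi/7)|^2]
  = (1/7)[(49) + (13 + 6*exp(-2*I*pi/7) + 10*exp(-6*I*pi/7) + 2*exp(-4*I*pi/7) + 2*exp(4*I*pi/7) + 10*exp(6*I*pi/7) + 6*exp(2*I*pi/7)) + (13 + 10*exp(-2*I*pi/7) + 6*exp(-4*I*pi/7) + 2*exp(-6*I*pi/7) + 2*exp(6*I*pi/7) + 6*exp(4*I*pi/7) + 10*exp(2*I*pi/7)) + (13 + 10*exp(-4*I*pi/7) + 6*exp(-6*I*pi/7) + 2*exp(-2*I*pi/7) + 2*exp(2*I*pi/7) + 6*exp(6*I*pi/7) + 10*exp(4*I*pi/7)) + (13 + 10*exp(-4*I*pi/7) + 6*exp(-6*I*pi/7) + 2*exp(-2*I*pi/7) + 2*exp(2*I*pi/7) + 6*exp(6*I*pi/7) + 10*exp(4*I*pi/7)) + (13 + 10*exp(-2*I*pi/7) + 6*exp(-4*I*pi/7) + 2*exp(-6*I*pi/7) + 2*exp(6*I*pi/7) + 6*exp(4*I*pi/7) + 10*exp(2*I*pi/7)) + (13 + 6*exp(-2*I*pi/7) + 10*exp(-6*I*pi/7) + 2*exp(-4*I*pi/7) + 2*exp(4*I*pi/7) + 10*exp(6*I*pi/7) + 6*exp(2*I*pi/7))] = 91/7 = 13.
(Exp terms are combined using exp(i*s)*conj(exp(i*t)) = exp(i*(s-t)), and sums of them are collapsed using the identity that for every m > 1 the m distinct m-th roots of unity sum to 0, e.g. 1 + exp(2*I*pi/3) + exp(-2*I*pi/3) = 0.)
A character is irreducible iff <chi, chi> = 1, so this representation is reducible.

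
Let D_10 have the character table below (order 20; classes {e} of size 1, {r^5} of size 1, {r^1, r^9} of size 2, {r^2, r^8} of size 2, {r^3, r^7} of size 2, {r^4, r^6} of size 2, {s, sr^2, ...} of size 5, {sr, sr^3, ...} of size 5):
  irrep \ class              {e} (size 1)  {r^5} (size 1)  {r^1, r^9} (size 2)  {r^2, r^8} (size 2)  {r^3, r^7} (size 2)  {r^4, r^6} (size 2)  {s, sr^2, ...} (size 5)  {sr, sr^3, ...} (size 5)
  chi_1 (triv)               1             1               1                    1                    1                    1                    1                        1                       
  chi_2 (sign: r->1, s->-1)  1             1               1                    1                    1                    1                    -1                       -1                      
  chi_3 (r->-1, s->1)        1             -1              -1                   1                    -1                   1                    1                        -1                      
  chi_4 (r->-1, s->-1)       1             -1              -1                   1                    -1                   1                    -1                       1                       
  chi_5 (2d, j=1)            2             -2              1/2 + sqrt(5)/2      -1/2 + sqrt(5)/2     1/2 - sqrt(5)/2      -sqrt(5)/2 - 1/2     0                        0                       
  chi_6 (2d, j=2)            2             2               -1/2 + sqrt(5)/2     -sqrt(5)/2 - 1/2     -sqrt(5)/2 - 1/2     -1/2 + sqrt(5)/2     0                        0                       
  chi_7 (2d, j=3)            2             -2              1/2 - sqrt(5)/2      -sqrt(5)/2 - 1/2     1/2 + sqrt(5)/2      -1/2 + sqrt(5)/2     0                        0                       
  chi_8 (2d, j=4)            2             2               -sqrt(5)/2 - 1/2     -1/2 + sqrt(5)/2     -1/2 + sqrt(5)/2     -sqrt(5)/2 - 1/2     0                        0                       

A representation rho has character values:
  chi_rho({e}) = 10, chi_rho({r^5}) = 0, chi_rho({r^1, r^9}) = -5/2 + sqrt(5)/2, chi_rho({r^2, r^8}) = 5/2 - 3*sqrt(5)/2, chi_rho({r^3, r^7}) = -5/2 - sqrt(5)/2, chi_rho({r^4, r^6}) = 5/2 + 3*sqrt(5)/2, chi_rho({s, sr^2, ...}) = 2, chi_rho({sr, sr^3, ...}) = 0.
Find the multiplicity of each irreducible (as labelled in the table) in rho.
Multiplicities: chi_1: 1, chi_2: 0, chi_3: 2, chi_4: 1, chi_5: 0, chi_6: 2, chi_7: 1, chi_8: 0.

Derivation: Use <chi_rho, chi> = (1/|G|) sum_C |C| * chi_rho(C) * conj(chi(C)) with |G| = 20 for each irreducible chi in the table:
  <chi_rho, chi_1> = (1/20)[1*(10)*conj(1) + 1*(0)*conj(1) + 2*(-5/2 + sqrt(5)/2)*conj(1) + 2*(5/2 - 3*sqrt(5)/2)*conj(1) + 2*(-5/2 - sqrt(5)/2)*conj(1) + 2*(5/2 + 3*sqrt(5)/2)*conj(1) + 5*(2)*conj(1) + 5*(0)*conj(1)]
      = (1/20)[(10) + (0) + (-5 + sqrt(5)) + (5 - 3*sqrt(5)) + (-5 - sqrt(5)) + (5 + 3*sqrt(5)) + (10) + (0)] = 20/20 = 1
  <chi_rho, chi_2> = (1/20)[1*(10)*conj(1) + 1*(0)*conj(1) + 2*(-5/2 + sqrt(5)/2)*conj(1) + 2*(5/2 - 3*sqrt(5)/2)*conj(1) + 2*(-5/2 - sqrt(5)/2)*conj(1) + 2*(5/2 + 3*sqrt(5)/2)*conj(1) + 5*(2)*conj(-1) + 5*(0)*conj(-1)]
      = (1/20)[(10) + (0) + (-5 + sqrt(5)) + (5 - 3*sqrt(5)) + (-5 - sqrt(5)) + (5 + 3*sqrt(5)) + (-10) + (0)] = 0/20 = 0
  <chi_rho, chi_3> = (1/20)[1*(10)*conj(1) + 1*(0)*conj(-1) + 2*(-5/2 + sqrt(5)/2)*conj(-1) + 2*(5/2 - 3*sqrt(5)/2)*conj(1) + 2*(-5/2 - sqrt(5)/2)*conj(-1) + 2*(5/2 + 3*sqrt(5)/2)*conj(1) + 5*(2)*conj(1) + 5*(0)*conj(-1)]
      = (1/20)[(10) + (0) + (5 - sqrt(5)) + (5 - 3*sqrt(5)) + (sqrt(5) + 5) + (5 + 3*sqrt(5)) + (10) + (0)] = 40/20 = 2
  <chi_rho, chi_4> = (1/20)[1*(10)*conj(1) + 1*(0)*conj(-1) + 2*(-5/2 + sqrt(5)/2)*conj(-1) + 2*(5/2 - 3*sqrt(5)/2)*conj(1) + 2*(-5/2 - sqrt(5)/2)*conj(-1) + 2*(5/2 + 3*sqrt(5)/2)*conj(1) + 5*(2)*conj(-1) + 5*(0)*conj(1)]
      = (1/20)[(10) + (0) + (5 - sqrt(5)) + (5 - 3*sqrt(5)) + (sqrt(5) + 5) + (5 + 3*sqrt(5)) + (-10) + (0)] = 20/20 = 1
  <chi_rho, chi_5> = (1/20)[1*(10)*conj(2) + 1*(0)*conj(-2) + 2*(-5/2 + sqrt(5)/2)*conj(1/2 + sqrt(5)/2) + 2*(5/2 - 3*sqrt(5)/2)*conj(-1/2 + sqrt(5)/2) + 2*(-5/2 - sqrt(5)/2)*conj(1/2 - sqrt(5)/2) + 2*(5/2 + 3*sqrt(5)/2)*conj(-sqrt(5)/2 - 1/2) + 5*(2)*conj(0) + 5*(0)*conj(0)]
      = (1/20)[(20) + (0) + (-2*sqrt(5)) + (-10 + 4*sqrt(5)) + (2*sqrt(5)) + (-10 - 4*sqrt(5)) + (0) + (0)] = 0/20 = 0
  <chi_rho, chi_6> = (1/20)[1*(10)*conj(2) + 1*(0)*conj(2) + 2*(-5/2 + sqrt(5)/2)*conj(-1/2 + sqrt(5)/2) + 2*(5/2 - 3*sqrt(5)/2)*conj(-sqrt(5)/2 - 1/2) + 2*(-5/2 - sqrt(5)/2)*conj(-sqrt(5)/2 - 1/2) + 2*(5/2 + 3*sqrt(5)/2)*conj(-1/2 + sqrt(5)/2) + 5*(2)*conj(0) + 5*(0)*conj(0)]
      = (1/20)[(20) + (0) + (5 - 3*sqrt(5)) + (5 - sqrt(5)) + (5 + 3*sqrt(5)) + (sqrt(5) + 5) + (0) + (0)] = 40/20 = 2
  <chi_rho, chi_7> = (1/20)[1*(10)*conj(2) + 1*(0)*conj(-2) + 2*(-5/2 + sqrt(5)/2)*conj(1/2 - sqrt(5)/2) + 2*(5/2 - 3*sqrt(5)/2)*conj(-sqrt(5)/2 - 1/2) + 2*(-5/2 - sqrt(5)/2)*conj(1/2 + sqrt(5)/2) + 2*(5/2 + 3*sqrt(5)/2)*conj(-1/2 + sqrt(5)/2) + 5*(2)*conj(0) + 5*(0)*conj(0)]
      = (1/20)[(20) + (0) + (-5 + 3*sqrt(5)) + (5 - sqrt(5)) + (-3*sqrt(5) - 5) + (sqrt(5) + 5) + (0) + (0)] = 20/20 = 1
  <chi_rho, chi_8> = (1/20)[1*(10)*conj(2) + 1*(0)*conj(2) + 2*(-5/2 + sqrt(5)/2)*conj(-sqrt(5)/2 - 1/2) + 2*(5/2 - 3*sqrt(5)/2)*conj(-1/2 + sqrt(5)/2) + 2*(-5/2 - sqrt(5)/2)*conj(-1/2 + sqrt(5)/2) + 2*(5/2 + 3*sqrt(5)/2)*conj(-sqrt(5)/2 - 1/2) + 5*(2)*conj(0) + 5*(0)*conj(0)]
      = (1/20)[(20) + (0) + (2*sqrt(5)) + (-10 + 4*sqrt(5)) + (-2*sqrt(5)) + (-10 - 4*sqrt(5)) + (0) + (0)] = 0/20 = 0
Dimension check: dim(rho) = sum (mult * dim) = 1*1 + 0*1 + 2*1 + 1*1 + 0*2 + 2*2 + 1*2 + 0*2 = 10 = chi_rho(e) = 10.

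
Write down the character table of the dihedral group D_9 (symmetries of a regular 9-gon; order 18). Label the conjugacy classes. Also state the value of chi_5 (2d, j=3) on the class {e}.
Conjugacy classes: {e} of size 1, {r^1, r^8} of size 2, {r^2, r^7} of size 2, {r^3, r^6} of size 2, {r^4, r^5} of size 2, {s, sr, ..., sr^8} of size 9.
Character table:
  irrep \ class              {e} (size 1)  {r^1, r^8} (size 2)  {r^2, r^7} (size 2)  {r^3, r^6} (size 2)  {r^4, r^5} (size 2)  {s, sr, ..., sr^8} (size 9)
  chi_1 (triv)               1             1                    1                    1                    1                    1                          
  chi_2 (sign: r->1, s->-1)  1             1                    1                    1                    1                    -1                         
  chi_3 (2d, j=1)            2             2*cos(2*pi/9)        2*cos(4*pi/9)        -1                   -2*cos(pi/9)         0                          
  chi_4 (2d, j=2)            2             2*cos(4*pi/9)        -2*cos(pi/9)         -1                   2*cos(2*pi/9)        0                          
  chi_5 (2d, j=3)            2             -1                   -1                   2                    -1                   0                          
  chi_6 (2d, j=4)            2             -2*cos(pi/9)         2*cos(2*pi/9)        -1                   2*cos(4*pi/9)        0                          

Spot check: chi_5 (2d, j=3) on {e} = 2.

Why: D_9 has order 2*9 = 18 with 6 conjugacy classes, hence 6 irreducibles. Sum of squared dims 1 + 1 + 4 + 4 + 4 + 4 = 18 = |G|. Linear characters come from the abelianisation; the 2-dimensional irreps have character r^k -> 2*cos(2*pi*j*k/9), reflections -> 0.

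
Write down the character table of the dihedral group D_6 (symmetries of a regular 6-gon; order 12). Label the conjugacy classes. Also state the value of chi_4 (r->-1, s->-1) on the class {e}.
Conjugacy classes: {e} of size 1, {r^3} of size 1, {r^1, r^5} of size 2, {r^2, r^4} of size 2, {s, sr^2, ...} of size 3, {sr, sr^3, ...} of size 3.
Character table:
  irrep \ class              {e} (size 1)  {r^3} (size 1)  {r^1, r^5} (size 2)  {r^2, r^4} (size 2)  {s, sr^2, ...} (size 3)  {sr, sr^3, ...} (size 3)
  chi_1 (triv)               1             1               1                    1                    1                        1                       
  chi_2 (sign: r->1, s->-1)  1             1               1                    1                    -1                       -1                      
  chi_3 (r->-1, s->1)        1             -1              -1                   1                    1                        -1                      
  chi_4 (r->-1, s->-1)       1             -1              -1                   1                    -1                       1                       
  chi_5 (2d, j=1)            2             -2              1                    -1                   0                        0                       
  chi_6 (2d, j=2)            2             2               -1                   -1                   0                        0                       

Spot check: chi_4 (r->-1, s->-1) on {e} = 1.

Derivation: D_6 has order 2*6 = 12 with 6 conjugacy classes, hence 6 irreducibles. Sum of squared dims 1 + 1 + 1 + 1 + 4 + 4 = 12 = |G|. Linear characters come from the abelianisation; the 2-dimensional irreps have character r^k -> 2*cos(2*pi*j*k/6), reflections -> 0.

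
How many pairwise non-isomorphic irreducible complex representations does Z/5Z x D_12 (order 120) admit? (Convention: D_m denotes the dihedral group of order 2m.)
45

The number of irreducible complex representations of a finite group equals its number of conjugacy classes. For a direct product, #classes(G x H) = #classes(G) * #classes(H). Z/5Z has 5 classes (abelian), D_12 has 9 classes, so 5 * 9 = 45, so Z/5Z x D_12 (order 120) has exactly 45 irreducible complex representations.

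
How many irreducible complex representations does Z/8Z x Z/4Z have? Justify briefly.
32

Explanation: The number of irreducible complex representations of a finite group equals its number of conjugacy classes. Z/8Z x Z/4Z is abelian of order 32, so every element is its own conjugacy class: 32 classes, so Z/8Z x Z/4Z (order 32) has exactly 32 irreducible complex representations.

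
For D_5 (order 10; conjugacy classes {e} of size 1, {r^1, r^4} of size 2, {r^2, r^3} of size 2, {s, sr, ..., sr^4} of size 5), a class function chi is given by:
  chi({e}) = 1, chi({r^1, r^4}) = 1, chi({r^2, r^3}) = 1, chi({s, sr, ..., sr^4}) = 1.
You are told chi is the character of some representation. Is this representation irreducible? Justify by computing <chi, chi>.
Irreducible: <chi, chi> = 1.

Reasoning: <chi, chi> = (1/|G|) sum_C |C| * |chi(C)|^2 = (1/10)[1*|1|^2 + 2*|1|^2 + 2*|1|^2 + 5*|1|^2]
  = (1/10)[(1) + (2) + (2) + (5)] = 10/10 = 1.
A character is irreducible iff <chi, chi> = 1, so this representation is irreducible.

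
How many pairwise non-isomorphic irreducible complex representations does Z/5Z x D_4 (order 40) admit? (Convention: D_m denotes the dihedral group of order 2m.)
25

Solution. The number of irreducible complex representations of a finite group equals its number of conjugacy classes. For a direct product, #classes(G x H) = #classes(G) * #classes(H). Z/5Z has 5 classes (abelian), D_4 has 5 classes, so 5 * 5 = 25, so Z/5Z x D_4 (order 40) has exactly 25 irreducible complex representations.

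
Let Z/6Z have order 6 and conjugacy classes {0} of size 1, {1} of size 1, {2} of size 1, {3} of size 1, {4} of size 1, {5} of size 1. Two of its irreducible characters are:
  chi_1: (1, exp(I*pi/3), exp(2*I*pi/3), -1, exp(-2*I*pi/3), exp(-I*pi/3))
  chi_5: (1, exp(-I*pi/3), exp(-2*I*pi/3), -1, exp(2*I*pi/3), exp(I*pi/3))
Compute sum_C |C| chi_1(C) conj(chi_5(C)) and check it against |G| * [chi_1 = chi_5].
Sum = 0; so <chi_1, chi_5> = 0 (distinct irreducibles are orthogonal).

Explanation: Compute term by term over conjugacy classes (|C| * chi_1(C) * conj(chi_5(C))):
  1*(1)*conj(1) + 1*(exp(I*pi/3))*conj(exp(-I*pi/3)) + 1*(exp(2*I*pi/3))*conj(exp(-2*I*pi/3)) + 1*(-1)*conj(-1) + 1*(exp(-2*I*pi/3))*conj(exp(2*I*pi/3)) + 1*(exp(-I*pi/3))*conj(exp(I*pi/3))
  = (1) + (exp(2*I*pi/3)) + (exp(-2*I*pi/3)) + (1) + (exp(2*I*pi/3)) + (exp(-2*I*pi/3))
  = 0.
(Exp terms are combined using exp(i*s)*conj(exp(i*t)) = exp(i*(s-t)), and sums of them are collapsed using the identity that for every m > 1 the m distinct m-th roots of unity sum to 0, e.g. 1 + exp(2*I*pi/3) + exp(-2*I*pi/3) = 0.)
Dividing by |G| = 6 gives 0/6 = 0, matching the row-orthogonality relation <chi_1, chi_5> = [chi_1 = chi_5].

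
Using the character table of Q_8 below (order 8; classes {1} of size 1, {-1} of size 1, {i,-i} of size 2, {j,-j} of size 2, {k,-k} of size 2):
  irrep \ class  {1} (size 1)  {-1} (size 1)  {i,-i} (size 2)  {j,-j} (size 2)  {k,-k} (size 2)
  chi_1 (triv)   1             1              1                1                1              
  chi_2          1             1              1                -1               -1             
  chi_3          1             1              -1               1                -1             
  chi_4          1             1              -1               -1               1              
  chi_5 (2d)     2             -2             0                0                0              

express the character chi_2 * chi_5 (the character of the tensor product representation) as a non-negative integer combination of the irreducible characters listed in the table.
chi_2 tensor chi_5 = chi_5 (all other irreducibles have multiplicity 0).

Why: The character of a tensor product is the pointwise product (chi_2 * chi_5)(C) = chi_2(C) * chi_5(C):
  {1}: (1)*(2), {-1}: (1)*(-2), {i,-i}: (1)*(0), {j,-j}: (-1)*(0), {k,-k}: (-1)*(0)
so (chi_2 * chi_5) takes values
  {1} -> 2, {-1} -> -2, {i,-i} -> 0, {j,-j} -> 0, {k,-k} -> 0.
Now take the inner product of this character with each irreducible chi from the table, <chi_2*chi_5, chi> = (1/8) sum_C |C| (chi_2*chi_5)(C) conj(chi(C)):
  <chi_2*chi_5, chi_1> = (1/8)[1*(2)*conj(1) + 1*(-2)*conj(1) + 2*(0)*conj(1) + 2*(0)*conj(1) + 2*(0)*conj(1)]
      = (1/8)[(2) + (-2) + (0) + (0) + (0)] = 0/8 = 0
  <chi_2*chi_5, chi_2> = (1/8)[1*(2)*conj(1) + 1*(-2)*conj(1) + 2*(0)*conj(1) + 2*(0)*conj(-1) + 2*(0)*conj(-1)]
      = (1/8)[(2) + (-2) + (0) + (0) + (0)] = 0/8 = 0
  <chi_2*chi_5, chi_3> = (1/8)[1*(2)*conj(1) + 1*(-2)*conj(1) + 2*(0)*conj(-1) + 2*(0)*conj(1) + 2*(0)*conj(-1)]
      = (1/8)[(2) + (-2) + (0) + (0) + (0)] = 0/8 = 0
  <chi_2*chi_5, chi_4> = (1/8)[1*(2)*conj(1) + 1*(-2)*conj(1) + 2*(0)*conj(-1) + 2*(0)*conj(-1) + 2*(0)*conj(1)]
      = (1/8)[(2) + (-2) + (0) + (0) + (0)] = 0/8 = 0
  <chi_2*chi_5, chi_5> = (1/8)[1*(2)*conj(2) + 1*(-2)*conj(-2) + 2*(0)*conj(0) + 2*(0)*conj(0) + 2*(0)*conj(0)]
      = (1/8)[(4) + (4) + (0) + (0) + (0)] = 8/8 = 1
Hence the multiplicities are chi_5: 1. Dimension check: dim(chi_2)*dim(chi_5) = 1*2 = 2 and sum (mult * dim) = 1*2 = 2.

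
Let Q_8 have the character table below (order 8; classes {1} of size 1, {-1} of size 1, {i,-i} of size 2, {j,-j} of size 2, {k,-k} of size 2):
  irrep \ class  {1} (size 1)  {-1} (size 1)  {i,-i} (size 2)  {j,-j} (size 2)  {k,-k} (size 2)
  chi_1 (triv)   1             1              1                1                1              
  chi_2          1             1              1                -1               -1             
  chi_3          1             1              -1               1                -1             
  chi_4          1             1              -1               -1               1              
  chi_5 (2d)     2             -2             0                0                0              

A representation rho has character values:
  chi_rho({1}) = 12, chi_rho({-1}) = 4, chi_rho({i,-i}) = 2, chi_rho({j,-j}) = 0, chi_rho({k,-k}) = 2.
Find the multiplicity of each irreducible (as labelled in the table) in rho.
Multiplicities: chi_1: 3, chi_2: 2, chi_3: 1, chi_4: 2, chi_5: 2.

Details: Use <chi_rho, chi> = (1/|G|) sum_C |C| * chi_rho(C) * conj(chi(C)) with |G| = 8 for each irreducible chi in the table:
  <chi_rho, chi_1> = (1/8)[1*(12)*conj(1) + 1*(4)*conj(1) + 2*(2)*conj(1) + 2*(0)*conj(1) + 2*(2)*conj(1)]
      = (1/8)[(12) + (4) + (4) + (0) + (4)] = 24/8 = 3
  <chi_rho, chi_2> = (1/8)[1*(12)*conj(1) + 1*(4)*conj(1) + 2*(2)*conj(1) + 2*(0)*conj(-1) + 2*(2)*conj(-1)]
      = (1/8)[(12) + (4) + (4) + (0) + (-4)] = 16/8 = 2
  <chi_rho, chi_3> = (1/8)[1*(12)*conj(1) + 1*(4)*conj(1) + 2*(2)*conj(-1) + 2*(0)*conj(1) + 2*(2)*conj(-1)]
      = (1/8)[(12) + (4) + (-4) + (0) + (-4)] = 8/8 = 1
  <chi_rho, chi_4> = (1/8)[1*(12)*conj(1) + 1*(4)*conj(1) + 2*(2)*conj(-1) + 2*(0)*conj(-1) + 2*(2)*conj(1)]
      = (1/8)[(12) + (4) + (-4) + (0) + (4)] = 16/8 = 2
  <chi_rho, chi_5> = (1/8)[1*(12)*conj(2) + 1*(4)*conj(-2) + 2*(2)*conj(0) + 2*(0)*conj(0) + 2*(2)*conj(0)]
      = (1/8)[(24) + (-8) + (0) + (0) + (0)] = 16/8 = 2
Dimension check: dim(rho) = sum (mult * dim) = 3*1 + 2*1 + 1*1 + 2*1 + 2*2 = 12 = chi_rho(e) = 12.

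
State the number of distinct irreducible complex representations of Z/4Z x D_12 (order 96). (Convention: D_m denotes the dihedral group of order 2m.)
36

Working: The number of irreducible complex representations of a finite group equals its number of conjugacy classes. For a direct product, #classes(G x H) = #classes(G) * #classes(H). Z/4Z has 4 classes (abelian), D_12 has 9 classes, so 4 * 9 = 36, so Z/4Z x D_12 (order 96) has exactly 36 irreducible complex representations.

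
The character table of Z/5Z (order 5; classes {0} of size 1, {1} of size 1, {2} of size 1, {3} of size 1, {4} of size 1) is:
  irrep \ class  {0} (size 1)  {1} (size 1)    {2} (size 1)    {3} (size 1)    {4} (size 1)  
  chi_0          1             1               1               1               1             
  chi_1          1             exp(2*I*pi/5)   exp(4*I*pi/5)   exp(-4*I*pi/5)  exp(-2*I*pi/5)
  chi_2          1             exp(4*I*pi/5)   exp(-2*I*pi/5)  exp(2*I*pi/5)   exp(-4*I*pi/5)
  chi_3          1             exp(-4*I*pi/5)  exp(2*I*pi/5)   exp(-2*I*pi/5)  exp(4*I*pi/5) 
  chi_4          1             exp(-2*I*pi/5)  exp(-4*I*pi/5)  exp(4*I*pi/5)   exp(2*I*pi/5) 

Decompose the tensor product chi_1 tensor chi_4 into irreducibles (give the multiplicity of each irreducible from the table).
chi_1 tensor chi_4 = chi_0 (all other irreducibles have multiplicity 0).

The character of a tensor product is the pointwise product (chi_1 * chi_4)(C) = chi_1(C) * chi_4(C):
  {0}: (1)*(1), {1}: (exp(2*I*pi/5))*(exp(-2*I*pi/5)), {2}: (exp(4*I*pi/5))*(exp(-4*I*pi/5)), {3}: (exp(-4*I*pi/5))*(exp(4*I*pi/5)), {4}: (exp(-2*I*pi/5))*(exp(2*I*pi/5))
so (chi_1 * chi_4) takes values
  {0} -> 1, {1} -> 1, {2} -> 1, {3} -> 1, {4} -> 1.
Now take the inner product of this character with each irreducible chi from the table, <chi_1*chi_4, chi> = (1/5) sum_C |C| (chi_1*chi_4)(C) conj(chi(C)):
  <chi_1*chi_4, chi_0> = (1/5)[1*(1)*conj(1) + 1*(1)*conj(1) + 1*(1)*conj(1) + 1*(1)*conj(1) + 1*(1)*conj(1)]
      = (1/5)[(1) + (1) + (1) + (1) + (1)] = 5/5 = 1
  <chi_1*chi_4, chi_1> = (1/5)[1*(1)*conj(1) + 1*(1)*conj(exp(2*I*pi/5)) + 1*(1)*conj(exp(4*I*pi/5)) + 1*(1)*conj(exp(-4*I*pi/5)) + 1*(1)*conj(exp(-2*I*pi/5))]
      = (1/5)[(1) + (exp(-2*I*pi/5)) + (exp(-4*I*pi/5)) + (exp(4*I*pi/5)) + (exp(2*I*pi/5))] = 0/5 = 0
  <chi_1*chi_4, chi_2> = (1/5)[1*(1)*conj(1) + 1*(1)*conj(exp(4*I*pi/5)) + 1*(1)*conj(exp(-2*I*pi/5)) + 1*(1)*conj(exp(2*I*pi/5)) + 1*(1)*conj(exp(-4*I*pi/5))]
      = (1/5)[(1) + (exp(-4*I*pi/5)) + (exp(2*I*pi/5)) + (exp(-2*I*pi/5)) + (exp(4*I*pi/5))] = 0/5 = 0
  <chi_1*chi_4, chi_3> = (1/5)[1*(1)*conj(1) + 1*(1)*conj(exp(-4*I*pi/5)) + 1*(1)*conj(exp(2*I*pi/5)) + 1*(1)*conj(exp(-2*I*pi/5)) + 1*(1)*conj(exp(4*I*pi/5))]
      = (1/5)[(1) + (exp(4*I*pi/5)) + (exp(-2*I*pi/5)) + (exp(2*I*pi/5)) + (exp(-4*I*pi/5))] = 0/5 = 0
  <chi_1*chi_4, chi_4> = (1/5)[1*(1)*conj(1) + 1*(1)*conj(exp(-2*I*pi/5)) + 1*(1)*conj(exp(-4*I*pi/5)) + 1*(1)*conj(exp(4*I*pi/5)) + 1*(1)*conj(exp(2*I*pi/5))]
      = (1/5)[(1) + (exp(2*I*pi/5)) + (exp(4*I*pi/5)) + (exp(-4*I*pi/5)) + (exp(-2*I*pi/5))] = 0/5 = 0
(Exp terms are combined using exp(i*s)*conj(exp(i*t)) = exp(i*(s-t)), and sums of them are collapsed using the identity that for every m > 1 the m distinct m-th roots of unity sum to 0, e.g. 1 + exp(2*I*pi/3) + exp(-2*I*pi/3) = 0.)
Hence the multiplicities are chi_0: 1. Dimension check: dim(chi_1)*dim(chi_4) = 1*1 = 1 and sum (mult * dim) = 1*1 = 1.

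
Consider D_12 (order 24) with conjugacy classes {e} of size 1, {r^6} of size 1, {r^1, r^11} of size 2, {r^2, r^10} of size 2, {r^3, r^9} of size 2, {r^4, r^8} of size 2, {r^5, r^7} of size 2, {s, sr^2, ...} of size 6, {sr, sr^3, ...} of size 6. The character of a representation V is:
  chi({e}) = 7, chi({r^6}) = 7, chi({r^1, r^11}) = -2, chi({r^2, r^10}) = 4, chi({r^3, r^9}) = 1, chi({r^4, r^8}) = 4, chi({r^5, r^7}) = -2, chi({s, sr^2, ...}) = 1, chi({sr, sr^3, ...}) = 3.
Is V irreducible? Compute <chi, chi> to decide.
Not irreducible (reducible): <chi, chi> = 10 > 1.

Explanation: <chi, chi> = (1/|G|) sum_C |C| * |chi(C)|^2 = (1/24)[1*|7|^2 + 1*|7|^2 + 2*|-2|^2 + 2*|4|^2 + 2*|1|^2 + 2*|4|^2 + 2*|-2|^2 + 6*|1|^2 + 6*|3|^2]
  = (1/24)[(49) + (49) + (8) + (32) + (2) + (32) + (8) + (6) + (54)] = 240/24 = 10.
A character is irreducible iff <chi, chi> = 1, so this representation is reducible.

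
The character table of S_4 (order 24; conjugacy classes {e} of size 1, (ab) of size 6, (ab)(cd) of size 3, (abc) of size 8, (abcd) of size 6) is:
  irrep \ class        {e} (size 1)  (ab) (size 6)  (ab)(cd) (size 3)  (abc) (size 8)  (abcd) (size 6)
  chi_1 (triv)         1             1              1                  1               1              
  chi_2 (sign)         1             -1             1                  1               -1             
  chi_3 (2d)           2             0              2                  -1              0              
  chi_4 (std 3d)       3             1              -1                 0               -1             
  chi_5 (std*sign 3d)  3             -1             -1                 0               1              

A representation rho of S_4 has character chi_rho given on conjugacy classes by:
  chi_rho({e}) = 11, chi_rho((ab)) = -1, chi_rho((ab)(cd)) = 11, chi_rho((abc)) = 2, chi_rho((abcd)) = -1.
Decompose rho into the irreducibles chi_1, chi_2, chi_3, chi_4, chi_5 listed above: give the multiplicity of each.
Multiplicities: chi_1: 2, chi_2: 3, chi_3: 3, chi_4: 0, chi_5: 0.

Proof sketch: Use <chi_rho, chi> = (1/|G|) sum_C |C| * chi_rho(C) * conj(chi(C)) with |G| = 24 for each irreducible chi in the table:
  <chi_rho, chi_1> = (1/24)[1*(11)*conj(1) + 6*(-1)*conj(1) + 3*(11)*conj(1) + 8*(2)*conj(1) + 6*(-1)*conj(1)]
      = (1/24)[(11) + (-6) + (33) + (16) + (-6)] = 48/24 = 2
  <chi_rho, chi_2> = (1/24)[1*(11)*conj(1) + 6*(-1)*conj(-1) + 3*(11)*conj(1) + 8*(2)*conj(1) + 6*(-1)*conj(-1)]
      = (1/24)[(11) + (6) + (33) + (16) + (6)] = 72/24 = 3
  <chi_rho, chi_3> = (1/24)[1*(11)*conj(2) + 6*(-1)*conj(0) + 3*(11)*conj(2) + 8*(2)*conj(-1) + 6*(-1)*conj(0)]
      = (1/24)[(22) + (0) + (66) + (-16) + (0)] = 72/24 = 3
  <chi_rho, chi_4> = (1/24)[1*(11)*conj(3) + 6*(-1)*conj(1) + 3*(11)*conj(-1) + 8*(2)*conj(0) + 6*(-1)*conj(-1)]
      = (1/24)[(33) + (-6) + (-33) + (0) + (6)] = 0/24 = 0
  <chi_rho, chi_5> = (1/24)[1*(11)*conj(3) + 6*(-1)*conj(-1) + 3*(11)*conj(-1) + 8*(2)*conj(0) + 6*(-1)*conj(1)]
      = (1/24)[(33) + (6) + (-33) + (0) + (-6)] = 0/24 = 0
Dimension check: dim(rho) = sum (mult * dim) = 2*1 + 3*1 + 3*2 + 0*3 + 0*3 = 11 = chi_rho(e) = 11.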